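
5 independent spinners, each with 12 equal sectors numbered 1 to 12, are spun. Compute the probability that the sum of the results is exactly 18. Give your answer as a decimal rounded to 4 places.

There are 12^5 = 248832 equally likely outcomes.
The number of ordered 5-tuples from {1,…,12} summing to 18 is 2355.
P(sum = 18) = 2355/248832 = 785/82944 ≈ 0.0095.

0.0095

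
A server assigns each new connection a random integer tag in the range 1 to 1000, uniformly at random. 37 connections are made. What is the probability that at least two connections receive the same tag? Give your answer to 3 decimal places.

0.490

It's easier to compute the probability that all 37 are distinct.
P(all distinct) = 1000/1000 · 999/1000 · ··· · 964/1000 ≈ 0.510.
So the probability of at least one match is 1 − 0.510 = 0.490.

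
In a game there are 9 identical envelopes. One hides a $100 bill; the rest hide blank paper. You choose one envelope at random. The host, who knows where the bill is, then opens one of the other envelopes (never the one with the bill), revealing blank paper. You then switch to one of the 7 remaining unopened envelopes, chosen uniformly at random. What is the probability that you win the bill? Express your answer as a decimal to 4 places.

Your original envelope holds the bill with probability 1/9, so the other 8 collectively hold it with probability 8/9.
The host can always find an empty envelope to open, so this doesn't change that 8/9; it is now spread over the 7 remaining unopened envelopes.
P(win by switching) = (8/9) · (1/7) = 8/63 ≈ 0.1270.

0.1270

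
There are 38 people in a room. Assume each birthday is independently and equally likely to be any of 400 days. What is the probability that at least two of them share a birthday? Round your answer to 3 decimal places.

0.837

It's easier to compute the probability that all 38 are distinct.
P(all distinct) = 400/400 · 399/400 · ··· · 363/400 ≈ 0.163.
So the probability of at least one match is 1 − 0.163 = 0.837.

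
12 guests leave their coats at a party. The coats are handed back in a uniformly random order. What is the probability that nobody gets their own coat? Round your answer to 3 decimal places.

This is the derangement probability: permutations of 12 with no fixed point.
D(12) = 12! · (1 − 1/1! + 1/2! − ··· + (−1)^12/12!) = 176214841.
P = 176214841/479001600 = 16019531/43545600 ≈ 0.368.

0.368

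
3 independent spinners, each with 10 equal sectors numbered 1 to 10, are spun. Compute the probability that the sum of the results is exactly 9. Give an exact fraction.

There are 10^3 = 1000 equally likely outcomes.
The number of ordered 3-tuples from {1,…,10} summing to 9 is 28.
P(sum = 9) = 28/1000 = 7/250.

7/250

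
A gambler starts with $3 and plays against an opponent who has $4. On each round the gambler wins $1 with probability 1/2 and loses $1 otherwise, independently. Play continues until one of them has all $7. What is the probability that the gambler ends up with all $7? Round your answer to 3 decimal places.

0.429

With a fair step, P(i) = ½P(i−1) + ½P(i+1) with P(0)=0, P(7)=1 has the linear solution P(i) = i/7.
P(3) = 3/7 ≈ 0.429.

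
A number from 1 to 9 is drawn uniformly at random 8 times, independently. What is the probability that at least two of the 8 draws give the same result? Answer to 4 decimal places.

P(all 8 different) = 9/9 · 8/9 · ··· · 2/9 ≈ 0.0084.
P(at least two equal) = 1 − 0.0084 = 0.9916.

0.9916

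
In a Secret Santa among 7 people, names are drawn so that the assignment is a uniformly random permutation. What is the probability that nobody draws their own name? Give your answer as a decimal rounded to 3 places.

This is the derangement probability: permutations of 7 with no fixed point.
D(7) = 7! · (1 − 1/1! + 1/2! − ··· + (−1)^7/7!) = 1854.
P = 1854/5040 = 103/280 ≈ 0.368.

0.368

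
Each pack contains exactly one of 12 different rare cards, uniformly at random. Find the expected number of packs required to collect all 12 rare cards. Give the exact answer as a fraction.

After i distinct types are collected, each trial gives a new one with probability (12−i)/12, so the expected wait for the next new type is 12/(12−i).
E = 12/12 + 12/11 + 12/10 + 12/9 + 12/8 + 12/7 + 12/6 + 12/5 + 12/4 + 12/3 + 12/2 + 12/1 = 86021/2310.

86021/2310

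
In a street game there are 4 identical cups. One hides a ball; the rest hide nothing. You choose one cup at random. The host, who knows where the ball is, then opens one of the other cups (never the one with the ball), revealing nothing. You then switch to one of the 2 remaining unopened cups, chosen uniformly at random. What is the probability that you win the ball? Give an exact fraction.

3/8

Your original cup holds the ball with probability 1/4, so the other 3 collectively hold it with probability 3/4.
The host can always find an empty cup to open, so this doesn't change that 3/4; it is now spread over the 2 remaining unopened cups.
P(win by switching) = (3/4) · (1/2) = 3/8.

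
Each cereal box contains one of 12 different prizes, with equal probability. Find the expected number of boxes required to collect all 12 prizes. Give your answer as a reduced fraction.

86021/2310

After i distinct types are collected, each trial gives a new one with probability (12−i)/12, so the expected wait for the next new type is 12/(12−i).
E = 12/12 + 12/11 + 12/10 + 12/9 + 12/8 + 12/7 + 12/6 + 12/5 + 12/4 + 12/3 + 12/2 + 12/1 = 86021/2310.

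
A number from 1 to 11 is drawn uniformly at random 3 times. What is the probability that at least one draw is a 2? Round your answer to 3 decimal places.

P(no draw is a 2) = (10/11)^3 ≈ 0.751.
P(at least one) = 1 − 0.751 = 0.249.

0.249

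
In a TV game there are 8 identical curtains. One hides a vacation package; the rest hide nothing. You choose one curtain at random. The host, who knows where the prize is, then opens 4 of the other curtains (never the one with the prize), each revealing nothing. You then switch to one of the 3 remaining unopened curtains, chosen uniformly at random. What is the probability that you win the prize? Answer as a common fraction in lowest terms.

Your original curtain holds the prize with probability 1/8, so the other 7 collectively hold it with probability 7/8.
The host can always find 4 empty curtains to open, so the reveals don't change that 7/8; it is now spread over the 3 remaining unopened curtains.
P(win by switching) = (7/8) · (1/3) = 7/24.

7/24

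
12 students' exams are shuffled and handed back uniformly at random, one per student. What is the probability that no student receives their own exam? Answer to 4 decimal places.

0.3679

This is the derangement probability: permutations of 12 with no fixed point.
D(12) = 12! · (1 − 1/1! + 1/2! − ··· + (−1)^12/12!) = 176214841.
P = 176214841/479001600 = 16019531/43545600 ≈ 0.3679.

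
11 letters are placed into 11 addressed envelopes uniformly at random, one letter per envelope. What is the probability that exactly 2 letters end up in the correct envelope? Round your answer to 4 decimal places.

0.1839

Choose which 2 of the 11 are fixed: C(11,2) = 55 ways.
The remaining 9 must have no fixed point: D(9) = 133496.
P = 55·133496/39916800 = 16687/90720 ≈ 0.1839.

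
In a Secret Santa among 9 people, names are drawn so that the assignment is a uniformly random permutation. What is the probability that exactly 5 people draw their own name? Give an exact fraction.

1/320

Choose which 5 of the 9 are fixed: C(9,5) = 126 ways.
The remaining 4 must have no fixed point: D(4) = 9.
P = 126·9/362880 = 1/320.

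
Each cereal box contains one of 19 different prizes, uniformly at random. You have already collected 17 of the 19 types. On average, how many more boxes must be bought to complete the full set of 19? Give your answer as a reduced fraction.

57/2

Starting from 17 distinct types, each trial gives a new one with probability (19−i)/19 when i types are held, so the wait for the next new type is 19/(19−i).
E = 19/2 + 19/1 = 57/2.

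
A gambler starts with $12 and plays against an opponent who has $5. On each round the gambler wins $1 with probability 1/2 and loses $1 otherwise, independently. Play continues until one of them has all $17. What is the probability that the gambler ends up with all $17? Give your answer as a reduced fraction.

12/17

With a fair step, P(i) = ½P(i−1) + ½P(i+1) with P(0)=0, P(17)=1 has the linear solution P(i) = i/17.
P(12) = 12/17.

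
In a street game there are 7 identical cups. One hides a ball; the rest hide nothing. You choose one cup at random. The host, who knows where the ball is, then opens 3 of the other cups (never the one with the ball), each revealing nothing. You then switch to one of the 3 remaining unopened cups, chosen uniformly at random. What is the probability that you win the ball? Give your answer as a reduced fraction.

2/7

Your original cup holds the ball with probability 1/7, so the other 6 collectively hold it with probability 6/7.
The host can always find 3 empty cups to open, so the reveals don't change that 6/7; it is now spread over the 3 remaining unopened cups.
P(win by switching) = (6/7) · (1/3) = 2/7.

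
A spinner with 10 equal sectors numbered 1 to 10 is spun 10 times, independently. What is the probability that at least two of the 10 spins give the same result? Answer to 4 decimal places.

P(all 10 different) = 10/10 · 9/10 · ··· · 1/10 ≈ 0.0004.
P(at least two equal) = 1 − 0.0004 = 0.9996.

0.9996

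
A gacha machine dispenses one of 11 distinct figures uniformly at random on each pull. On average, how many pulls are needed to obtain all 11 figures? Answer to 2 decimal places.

33.22

After i distinct types are collected, each trial gives a new one with probability (11−i)/11, so the expected wait for the next new type is 11/(11−i).
E = 11/11 + 11/10 + 11/9 + 11/8 + 11/7 + 11/6 + 11/5 + 11/4 + 11/3 + 11/2 + 11/1 = 83711/2520 ≈ 33.22.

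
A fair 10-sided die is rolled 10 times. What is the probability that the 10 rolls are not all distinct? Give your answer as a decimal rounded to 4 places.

P(all 10 different) = 10/10 · 9/10 · ··· · 1/10 ≈ 0.0004.
P(at least two equal) = 1 − 0.0004 = 0.9996.

0.9996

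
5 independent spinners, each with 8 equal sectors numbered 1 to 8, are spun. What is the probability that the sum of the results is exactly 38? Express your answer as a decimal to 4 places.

There are 8^5 = 32768 equally likely outcomes.
The number of ordered 5-tuples from {1,…,8} summing to 38 is 15.
P(sum = 38) = 15/32768 ≈ 0.0005.

0.0005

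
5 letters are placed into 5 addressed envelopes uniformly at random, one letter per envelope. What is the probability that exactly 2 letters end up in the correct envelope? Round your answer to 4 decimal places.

Choose which 2 of the 5 are fixed: C(5,2) = 10 ways.
The remaining 3 must have no fixed point: D(3) = 2.
P = 10·2/120 = 1/6 ≈ 0.1667.

0.1667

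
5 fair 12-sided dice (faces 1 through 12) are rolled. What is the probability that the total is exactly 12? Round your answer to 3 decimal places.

0.001

There are 12^5 = 248832 equally likely outcomes.
The number of ordered 5-tuples from {1,…,12} summing to 12 is 330.
P(sum = 12) = 330/248832 = 55/41472 ≈ 0.001.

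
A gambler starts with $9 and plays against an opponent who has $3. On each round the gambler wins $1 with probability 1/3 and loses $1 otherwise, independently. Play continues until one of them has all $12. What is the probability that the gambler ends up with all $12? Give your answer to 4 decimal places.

Let r = q/p = (2/3)/(1/3) = 2. The recurrence P(i) = p·P(i+1) + q·P(i−1) with P(0)=0, P(12)=1 gives P(i) = (1 − r^i)/(1 − r^12).
P(9) = (1 − (2)^9) / (1 − (2)^12) = 73/585 ≈ 0.1248.

0.1248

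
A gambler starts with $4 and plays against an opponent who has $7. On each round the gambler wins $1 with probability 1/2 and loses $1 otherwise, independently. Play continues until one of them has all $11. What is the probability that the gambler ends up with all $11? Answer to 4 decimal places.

With a fair step, P(i) = ½P(i−1) + ½P(i+1) with P(0)=0, P(11)=1 has the linear solution P(i) = i/11.
P(4) = 4/11 ≈ 0.3636.

0.3636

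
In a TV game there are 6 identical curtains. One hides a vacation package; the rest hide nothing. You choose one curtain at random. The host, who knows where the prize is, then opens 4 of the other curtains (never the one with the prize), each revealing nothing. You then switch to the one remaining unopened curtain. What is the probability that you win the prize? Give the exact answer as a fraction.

Your original curtain holds the prize with probability 1/6, so the other 5 collectively hold it with probability 5/6.
The host can always find 4 empty curtains to open, so the reveals don't change that 5/6; it is now spread over the 1 remaining unopened curtain.
P(win by switching) = (5/6) · (1/1) = 5/6.

5/6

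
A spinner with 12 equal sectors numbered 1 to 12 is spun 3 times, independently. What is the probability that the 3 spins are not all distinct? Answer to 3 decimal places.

0.236

P(all 3 different) = 12/12 · 11/12 · ··· · 10/12 ≈ 0.764.
P(at least two equal) = 1 − 0.764 = 0.236.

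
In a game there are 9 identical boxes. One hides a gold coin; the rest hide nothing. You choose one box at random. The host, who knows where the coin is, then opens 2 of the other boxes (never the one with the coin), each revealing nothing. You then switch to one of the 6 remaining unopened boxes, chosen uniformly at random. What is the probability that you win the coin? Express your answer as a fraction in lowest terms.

4/27

Your original box holds the coin with probability 1/9, so the other 8 collectively hold it with probability 8/9.
The host can always find 2 empty boxes to open, so the reveals don't change that 8/9; it is now spread over the 6 remaining unopened boxes.
P(win by switching) = (8/9) · (1/6) = 4/27.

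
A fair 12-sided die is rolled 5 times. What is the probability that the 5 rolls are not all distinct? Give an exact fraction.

89/144

P(all 5 different) = 12/12 · 11/12 · ··· · 8/12 = 55/144.
P(at least two equal) = 1 − 55/144 = 89/144.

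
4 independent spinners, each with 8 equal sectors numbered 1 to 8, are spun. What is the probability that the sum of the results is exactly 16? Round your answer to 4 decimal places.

There are 8^4 = 4096 equally likely outcomes.
The number of ordered 4-tuples from {1,…,8} summing to 16 is 315.
P(sum = 16) = 315/4096 ≈ 0.0769.

0.0769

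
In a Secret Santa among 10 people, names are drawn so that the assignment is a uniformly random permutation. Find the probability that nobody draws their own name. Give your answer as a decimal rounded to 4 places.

This is the derangement probability: permutations of 10 with no fixed point.
D(10) = 10! · (1 − 1/1! + 1/2! − ··· + (−1)^10/10!) = 1334961.
P = 1334961/3628800 = 16481/44800 ≈ 0.3679.

0.3679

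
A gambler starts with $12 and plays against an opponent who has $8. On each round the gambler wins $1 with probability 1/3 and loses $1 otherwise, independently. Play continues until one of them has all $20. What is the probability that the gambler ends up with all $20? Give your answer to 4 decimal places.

Let r = q/p = (2/3)/(1/3) = 2. The recurrence P(i) = p·P(i+1) + q·P(i−1) with P(0)=0, P(20)=1 gives P(i) = (1 − r^i)/(1 − r^20).
P(12) = (1 − (2)^12) / (1 − (2)^20) = 273/69905 ≈ 0.0039.

0.0039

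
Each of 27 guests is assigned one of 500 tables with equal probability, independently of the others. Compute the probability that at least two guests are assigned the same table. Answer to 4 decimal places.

0.5107

It's easier to compute the probability that all 27 are distinct.
P(all distinct) = 500/500 · 499/500 · ··· · 474/500 ≈ 0.4893.
So the probability of at least one match is 1 − 0.4893 = 0.5107.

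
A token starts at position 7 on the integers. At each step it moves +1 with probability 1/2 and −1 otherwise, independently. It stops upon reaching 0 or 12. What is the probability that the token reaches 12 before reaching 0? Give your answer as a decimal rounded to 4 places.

With a fair step, P(i) = ½P(i−1) + ½P(i+1) with P(0)=0, P(12)=1 has the linear solution P(i) = i/12.
P(7) = 7/12 ≈ 0.5833.

0.5833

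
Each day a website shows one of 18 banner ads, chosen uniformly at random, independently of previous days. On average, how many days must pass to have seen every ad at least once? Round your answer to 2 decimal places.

After i distinct types are collected, each trial gives a new one with probability (18−i)/18, so the expected wait for the next new type is 18/(18−i).
E = 18/18 + 18/17 + 18/16 + 18/15 + 18/14 + 18/13 + 18/12 + 18/11 + 18/10 + 18/9 + 18/8 + 18/7 + 18/6 + 18/5 + 18/4 + 18/3 + 18/2 + 18/1 = 42822903/680680 ≈ 62.91.

62.91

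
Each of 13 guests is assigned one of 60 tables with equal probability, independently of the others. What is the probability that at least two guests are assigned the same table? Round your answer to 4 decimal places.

It's easier to compute the probability that all 13 are distinct.
P(all distinct) = 60/60 · 59/60 · ··· · 48/60 ≈ 0.2463.
So the probability of at least one match is 1 − 0.2463 = 0.7537.

0.7537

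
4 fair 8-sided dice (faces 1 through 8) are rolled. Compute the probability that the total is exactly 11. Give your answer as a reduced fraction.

There are 8^4 = 4096 equally likely outcomes.
The number of ordered 4-tuples from {1,…,8} summing to 11 is 120.
P(sum = 11) = 120/4096 = 15/512.

15/512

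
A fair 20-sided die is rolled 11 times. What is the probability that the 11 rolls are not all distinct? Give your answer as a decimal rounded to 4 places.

0.9673

P(all 11 different) = 20/20 · 19/20 · ··· · 10/20 ≈ 0.0327.
P(at least two equal) = 1 − 0.0327 = 0.9673.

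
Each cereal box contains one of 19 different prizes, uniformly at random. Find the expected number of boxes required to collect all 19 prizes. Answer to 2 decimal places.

67.41

After i distinct types are collected, each trial gives a new one with probability (19−i)/19, so the expected wait for the next new type is 19/(19−i).
E = 19/19 + 19/18 + 19/17 + 19/16 + 19/15 + 19/14 + 19/13 + 19/12 + 19/11 + 19/10 + 19/9 + 19/8 + 19/7 + 19/6 + 19/5 + 19/4 + 19/3 + 19/2 + 19/1 = 275295799/4084080 ≈ 67.41.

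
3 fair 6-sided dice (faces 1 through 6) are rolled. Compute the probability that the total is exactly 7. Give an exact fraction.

There are 6^3 = 216 equally likely outcomes.
The number of ordered 3-tuples from {1,…,6} summing to 7 is 15.
P(sum = 7) = 15/216 = 5/72.

5/72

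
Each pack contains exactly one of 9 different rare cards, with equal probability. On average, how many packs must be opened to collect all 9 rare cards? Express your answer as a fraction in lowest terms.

After i distinct types are collected, each trial gives a new one with probability (9−i)/9, so the expected wait for the next new type is 9/(9−i).
E = 9/9 + 9/8 + 9/7 + 9/6 + 9/5 + 9/4 + 9/3 + 9/2 + 9/1 = 7129/280.

7129/280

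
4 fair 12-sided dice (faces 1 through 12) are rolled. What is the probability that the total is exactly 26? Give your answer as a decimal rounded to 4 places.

There are 12^4 = 20736 equally likely outcomes.
The number of ordered 4-tuples from {1,…,12} summing to 26 is 1156.
P(sum = 26) = 1156/20736 = 289/5184 ≈ 0.0557.

0.0557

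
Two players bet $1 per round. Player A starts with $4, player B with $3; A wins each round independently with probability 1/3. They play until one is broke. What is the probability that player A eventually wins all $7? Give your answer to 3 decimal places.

0.118

Let r = q/p = (2/3)/(1/3) = 2. The recurrence P(i) = p·P(i+1) + q·P(i−1) with P(0)=0, P(7)=1 gives P(i) = (1 − r^i)/(1 − r^7).
P(4) = (1 − (2)^4) / (1 − (2)^7) = 15/127 ≈ 0.118.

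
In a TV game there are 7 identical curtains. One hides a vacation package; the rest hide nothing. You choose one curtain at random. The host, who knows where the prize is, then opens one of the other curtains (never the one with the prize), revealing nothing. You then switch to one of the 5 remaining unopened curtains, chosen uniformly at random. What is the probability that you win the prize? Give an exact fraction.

Your original curtain holds the prize with probability 1/7, so the other 6 collectively hold it with probability 6/7.
The host can always find an empty curtain to open, so this doesn't change that 6/7; it is now spread over the 5 remaining unopened curtains.
P(win by switching) = (6/7) · (1/5) = 6/35.

6/35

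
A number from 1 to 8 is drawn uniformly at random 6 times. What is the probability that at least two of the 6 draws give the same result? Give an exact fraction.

3781/4096

P(all 6 different) = 8/8 · 7/8 · ··· · 3/8 = 315/4096.
P(at least two equal) = 1 − 315/4096 = 3781/4096.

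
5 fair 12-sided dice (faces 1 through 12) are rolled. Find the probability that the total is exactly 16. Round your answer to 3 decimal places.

0.005

There are 12^5 = 248832 equally likely outcomes.
The number of ordered 5-tuples from {1,…,12} summing to 16 is 1365.
P(sum = 16) = 1365/248832 = 455/82944 ≈ 0.005.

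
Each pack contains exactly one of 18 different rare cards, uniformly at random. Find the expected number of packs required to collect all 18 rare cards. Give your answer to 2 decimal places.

62.91

After i distinct types are collected, each trial gives a new one with probability (18−i)/18, so the expected wait for the next new type is 18/(18−i).
E = 18/18 + 18/17 + 18/16 + 18/15 + 18/14 + 18/13 + 18/12 + 18/11 + 18/10 + 18/9 + 18/8 + 18/7 + 18/6 + 18/5 + 18/4 + 18/3 + 18/2 + 18/1 = 42822903/680680 ≈ 62.91.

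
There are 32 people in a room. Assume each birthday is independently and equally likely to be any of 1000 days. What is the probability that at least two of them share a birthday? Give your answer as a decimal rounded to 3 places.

It's easier to compute the probability that all 32 are distinct.
P(all distinct) = 1000/1000 · 999/1000 · ··· · 969/1000 ≈ 0.606.
So the probability of at least one match is 1 − 0.606 = 0.394.

0.394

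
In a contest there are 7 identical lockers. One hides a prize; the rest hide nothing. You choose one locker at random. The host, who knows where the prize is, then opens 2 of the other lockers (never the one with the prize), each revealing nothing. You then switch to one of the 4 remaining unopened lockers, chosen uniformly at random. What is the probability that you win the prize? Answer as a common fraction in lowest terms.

Your original locker holds the prize with probability 1/7, so the other 6 collectively hold it with probability 6/7.
The host can always find 2 empty lockers to open, so the reveals don't change that 6/7; it is now spread over the 4 remaining unopened lockers.
P(win by switching) = (6/7) · (1/4) = 3/14.

3/14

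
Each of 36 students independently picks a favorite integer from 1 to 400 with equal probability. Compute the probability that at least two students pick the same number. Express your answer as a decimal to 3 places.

0.803

It's easier to compute the probability that all 36 are distinct.
P(all distinct) = 400/400 · 399/400 · ··· · 365/400 ≈ 0.197.
So the probability of at least one match is 1 − 0.197 = 0.803.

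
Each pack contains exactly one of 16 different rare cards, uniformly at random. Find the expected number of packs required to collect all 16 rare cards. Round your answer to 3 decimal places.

54.092

After i distinct types are collected, each trial gives a new one with probability (16−i)/16, so the expected wait for the next new type is 16/(16−i).
E = 16/16 + 16/15 + 16/14 + 16/13 + 16/12 + 16/11 + 16/10 + 16/9 + 16/8 + 16/7 + 16/6 + 16/5 + 16/4 + 16/3 + 16/2 + 16/1 = 2436559/45045 ≈ 54.092.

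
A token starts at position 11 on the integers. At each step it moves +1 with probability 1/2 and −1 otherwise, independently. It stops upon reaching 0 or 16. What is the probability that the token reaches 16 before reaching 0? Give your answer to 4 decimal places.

With a fair step, P(i) = ½P(i−1) + ½P(i+1) with P(0)=0, P(16)=1 has the linear solution P(i) = i/16.
P(11) = 11/16 ≈ 0.6875.

0.6875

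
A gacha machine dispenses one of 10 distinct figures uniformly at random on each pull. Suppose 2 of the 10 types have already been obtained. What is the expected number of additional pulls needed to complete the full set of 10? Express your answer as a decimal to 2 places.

27.18

Starting from 2 distinct types, each trial gives a new one with probability (10−i)/10 when i types are held, so the wait for the next new type is 10/(10−i).
E = 10/8 + 10/7 + 10/6 + 10/5 + 10/4 + 10/3 + 10/2 + 10/1 = 761/28 ≈ 27.18.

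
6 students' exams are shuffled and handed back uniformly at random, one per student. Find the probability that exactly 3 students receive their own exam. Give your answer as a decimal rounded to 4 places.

Choose which 3 of the 6 are fixed: C(6,3) = 20 ways.
The remaining 3 must have no fixed point: D(3) = 2.
P = 20·2/720 = 1/18 ≈ 0.0556.

0.0556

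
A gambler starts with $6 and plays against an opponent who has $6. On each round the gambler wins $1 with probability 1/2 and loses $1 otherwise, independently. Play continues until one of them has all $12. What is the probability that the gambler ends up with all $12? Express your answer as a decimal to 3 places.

0.500

With a fair step, P(i) = ½P(i−1) + ½P(i+1) with P(0)=0, P(12)=1 has the linear solution P(i) = i/12.
P(6) = 6/12 = 1/2 ≈ 0.500.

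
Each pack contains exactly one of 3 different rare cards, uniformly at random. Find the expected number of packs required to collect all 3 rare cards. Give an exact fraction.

After i distinct types are collected, each trial gives a new one with probability (3−i)/3, so the expected wait for the next new type is 3/(3−i).
E = 3/3 + 3/2 + 3/1 = 11/2.

11/2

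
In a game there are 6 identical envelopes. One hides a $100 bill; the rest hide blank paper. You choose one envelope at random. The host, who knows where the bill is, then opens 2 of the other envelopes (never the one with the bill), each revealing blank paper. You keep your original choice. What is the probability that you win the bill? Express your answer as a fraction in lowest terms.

1/6

The host can always open 2 empty envelopes regardless of your choice, so the reveals give no information about your original envelope.
P(win by staying) = 1/6.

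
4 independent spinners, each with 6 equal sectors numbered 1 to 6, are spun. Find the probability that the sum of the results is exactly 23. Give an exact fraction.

There are 6^4 = 1296 equally likely outcomes.
The number of ordered 4-tuples from {1,…,6} summing to 23 is 4.
P(sum = 23) = 4/1296 = 1/324.

1/324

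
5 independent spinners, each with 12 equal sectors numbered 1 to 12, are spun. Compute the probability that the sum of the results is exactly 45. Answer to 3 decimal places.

0.015

There are 12^5 = 248832 equally likely outcomes.
The number of ordered 5-tuples from {1,…,12} summing to 45 is 3701.
P(sum = 45) = 3701/248832 ≈ 0.015.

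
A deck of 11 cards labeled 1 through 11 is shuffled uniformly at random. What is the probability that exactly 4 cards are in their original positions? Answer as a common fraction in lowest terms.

103/6720

Choose which 4 of the 11 are fixed: C(11,4) = 330 ways.
The remaining 7 must have no fixed point: D(7) = 1854.
P = 330·1854/39916800 = 103/6720.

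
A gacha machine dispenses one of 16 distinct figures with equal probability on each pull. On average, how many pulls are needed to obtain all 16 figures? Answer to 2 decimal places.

54.09

After i distinct types are collected, each trial gives a new one with probability (16−i)/16, so the expected wait for the next new type is 16/(16−i).
E = 16/16 + 16/15 + 16/14 + 16/13 + 16/12 + 16/11 + 16/10 + 16/9 + 16/8 + 16/7 + 16/6 + 16/5 + 16/4 + 16/3 + 16/2 + 16/1 = 2436559/45045 ≈ 54.09.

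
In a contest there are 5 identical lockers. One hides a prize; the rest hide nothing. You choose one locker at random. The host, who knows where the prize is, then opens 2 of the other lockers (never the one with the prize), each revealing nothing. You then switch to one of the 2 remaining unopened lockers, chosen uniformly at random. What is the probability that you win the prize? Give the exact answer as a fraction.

2/5

Your original locker holds the prize with probability 1/5, so the other 4 collectively hold it with probability 4/5.
The host can always find 2 empty lockers to open, so the reveals don't change that 4/5; it is now spread over the 2 remaining unopened lockers.
P(win by switching) = (4/5) · (1/2) = 2/5.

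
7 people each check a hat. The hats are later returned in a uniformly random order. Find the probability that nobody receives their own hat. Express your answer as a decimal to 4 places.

This is the derangement probability: permutations of 7 with no fixed point.
D(7) = 7! · (1 − 1/1! + 1/2! − ··· + (−1)^7/7!) = 1854.
P = 1854/5040 = 103/280 ≈ 0.3679.

0.3679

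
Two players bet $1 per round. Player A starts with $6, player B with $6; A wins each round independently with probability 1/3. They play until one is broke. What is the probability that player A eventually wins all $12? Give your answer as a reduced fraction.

Let r = q/p = (2/3)/(1/3) = 2. The recurrence P(i) = p·P(i+1) + q·P(i−1) with P(0)=0, P(12)=1 gives P(i) = (1 − r^i)/(1 − r^12).
P(6) = (1 − (2)^6) / (1 − (2)^12) = 1/65.

1/65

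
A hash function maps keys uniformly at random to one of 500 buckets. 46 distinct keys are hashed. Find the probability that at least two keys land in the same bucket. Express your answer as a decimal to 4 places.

0.8819

It's easier to compute the probability that all 46 are distinct.
P(all distinct) = 500/500 · 499/500 · ··· · 455/500 ≈ 0.1181.
So the probability of at least one match is 1 − 0.1181 = 0.8819.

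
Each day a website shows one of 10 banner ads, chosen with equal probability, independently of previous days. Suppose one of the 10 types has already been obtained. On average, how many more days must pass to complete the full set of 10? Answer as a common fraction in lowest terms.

7129/252

Starting from 1 distinct type, each trial gives a new one with probability (10−i)/10 when i types are held, so the wait for the next new type is 10/(10−i).
E = 10/9 + 10/8 + 10/7 + 10/6 + 10/5 + 10/4 + 10/3 + 10/2 + 10/1 = 7129/252.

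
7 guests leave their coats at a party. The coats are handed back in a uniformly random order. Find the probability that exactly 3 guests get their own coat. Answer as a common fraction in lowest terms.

Choose which 3 of the 7 are fixed: C(7,3) = 35 ways.
The remaining 4 must have no fixed point: D(4) = 9.
P = 35·9/5040 = 1/16.

1/16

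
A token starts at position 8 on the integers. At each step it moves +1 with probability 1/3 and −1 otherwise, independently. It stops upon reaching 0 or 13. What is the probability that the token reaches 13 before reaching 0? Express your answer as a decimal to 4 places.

Let r = q/p = (2/3)/(1/3) = 2. The recurrence P(i) = p·P(i+1) + q·P(i−1) with P(0)=0, P(13)=1 gives P(i) = (1 − r^i)/(1 − r^13).
P(8) = (1 − (2)^8) / (1 − (2)^13) = 255/8191 ≈ 0.0311.

0.0311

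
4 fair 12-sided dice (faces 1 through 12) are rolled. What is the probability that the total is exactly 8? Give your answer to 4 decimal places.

There are 12^4 = 20736 equally likely outcomes.
The number of ordered 4-tuples from {1,…,12} summing to 8 is 35.
P(sum = 8) = 35/20736 ≈ 0.0017.

0.0017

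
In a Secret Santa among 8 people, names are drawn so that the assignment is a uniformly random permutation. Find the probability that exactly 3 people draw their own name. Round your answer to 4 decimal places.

0.0611

Choose which 3 of the 8 are fixed: C(8,3) = 56 ways.
The remaining 5 must have no fixed point: D(5) = 44.
P = 56·44/40320 = 11/180 ≈ 0.0611.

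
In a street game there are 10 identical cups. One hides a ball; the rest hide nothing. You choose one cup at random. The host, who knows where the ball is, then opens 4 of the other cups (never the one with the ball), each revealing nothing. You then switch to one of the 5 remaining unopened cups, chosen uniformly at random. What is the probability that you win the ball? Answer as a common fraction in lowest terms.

Your original cup holds the ball with probability 1/10, so the other 9 collectively hold it with probability 9/10.
The host can always find 4 empty cups to open, so the reveals don't change that 9/10; it is now spread over the 5 remaining unopened cups.
P(win by switching) = (9/10) · (1/5) = 9/50.

9/50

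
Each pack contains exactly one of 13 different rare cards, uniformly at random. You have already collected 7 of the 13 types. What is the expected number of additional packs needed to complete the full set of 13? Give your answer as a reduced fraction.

637/20

Starting from 7 distinct types, each trial gives a new one with probability (13−i)/13 when i types are held, so the wait for the next new type is 13/(13−i).
E = 13/6 + 13/5 + 13/4 + 13/3 + 13/2 + 13/1 = 637/20.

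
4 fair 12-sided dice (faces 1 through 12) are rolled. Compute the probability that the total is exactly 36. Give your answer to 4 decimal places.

0.0217

There are 12^4 = 20736 equally likely outcomes.
The number of ordered 4-tuples from {1,…,12} summing to 36 is 451.
P(sum = 36) = 451/20736 ≈ 0.0217.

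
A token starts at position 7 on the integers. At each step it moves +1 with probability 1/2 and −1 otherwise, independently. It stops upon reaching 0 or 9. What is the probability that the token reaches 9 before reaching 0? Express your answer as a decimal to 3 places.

With a fair step, P(i) = ½P(i−1) + ½P(i+1) with P(0)=0, P(9)=1 has the linear solution P(i) = i/9.
P(7) = 7/9 ≈ 0.778.

0.778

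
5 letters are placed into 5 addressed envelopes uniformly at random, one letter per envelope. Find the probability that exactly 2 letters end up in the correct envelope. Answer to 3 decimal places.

0.167

Choose which 2 of the 5 are fixed: C(5,2) = 10 ways.
The remaining 3 must have no fixed point: D(3) = 2.
P = 10·2/120 = 1/6 ≈ 0.167.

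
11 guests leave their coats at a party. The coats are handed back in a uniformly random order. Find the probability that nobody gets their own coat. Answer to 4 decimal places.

0.3679

This is the derangement probability: permutations of 11 with no fixed point.
D(11) = 11! · (1 − 1/1! + 1/2! − ··· + (−1)^11/11!) = 14684570.
P = 14684570/39916800 = 1468457/3991680 ≈ 0.3679.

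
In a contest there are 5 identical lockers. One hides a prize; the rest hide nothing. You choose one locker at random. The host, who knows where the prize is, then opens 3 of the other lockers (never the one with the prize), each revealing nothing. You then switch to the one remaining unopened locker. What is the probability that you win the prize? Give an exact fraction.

Your original locker holds the prize with probability 1/5, so the other 4 collectively hold it with probability 4/5.
The host can always find 3 empty lockers to open, so the reveals don't change that 4/5; it is now spread over the 1 remaining unopened locker.
P(win by switching) = (4/5) · (1/1) = 4/5.

4/5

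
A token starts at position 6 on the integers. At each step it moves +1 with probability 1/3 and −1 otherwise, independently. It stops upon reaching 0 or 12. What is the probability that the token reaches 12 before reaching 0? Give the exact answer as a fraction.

1/65

Let r = q/p = (2/3)/(1/3) = 2. The recurrence P(i) = p·P(i+1) + q·P(i−1) with P(0)=0, P(12)=1 gives P(i) = (1 − r^i)/(1 − r^12).
P(6) = (1 − (2)^6) / (1 − (2)^12) = 1/65.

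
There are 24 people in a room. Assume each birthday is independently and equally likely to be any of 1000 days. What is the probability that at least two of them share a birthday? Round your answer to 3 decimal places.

It's easier to compute the probability that all 24 are distinct.
P(all distinct) = 1000/1000 · 999/1000 · ··· · 977/1000 ≈ 0.757.
So the probability of at least one match is 1 − 0.757 = 0.243.

0.243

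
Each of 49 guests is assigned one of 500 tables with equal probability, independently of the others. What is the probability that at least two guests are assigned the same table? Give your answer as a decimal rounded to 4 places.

It's easier to compute the probability that all 49 are distinct.
P(all distinct) = 500/500 · 499/500 · ··· · 452/500 ≈ 0.0879.
So the probability of at least one match is 1 − 0.0879 = 0.9121.

0.9121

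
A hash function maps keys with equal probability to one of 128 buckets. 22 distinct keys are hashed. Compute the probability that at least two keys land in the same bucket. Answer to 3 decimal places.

0.853

It's easier to compute the probability that all 22 are distinct.
P(all distinct) = 128/128 · 127/128 · ··· · 107/128 ≈ 0.147.
So the probability of at least one match is 1 − 0.147 = 0.853.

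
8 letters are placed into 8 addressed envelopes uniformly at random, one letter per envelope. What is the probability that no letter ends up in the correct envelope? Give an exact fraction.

2119/5760

This is the derangement probability: permutations of 8 with no fixed point.
D(8) = 8! · (1 − 1/1! + 1/2! − ··· + (−1)^8/8!) = 14833.
P = 14833/40320 = 2119/5760.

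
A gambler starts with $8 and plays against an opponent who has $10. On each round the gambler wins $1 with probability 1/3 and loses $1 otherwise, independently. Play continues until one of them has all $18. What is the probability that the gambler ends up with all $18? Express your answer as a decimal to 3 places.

Let r = q/p = (2/3)/(1/3) = 2. The recurrence P(i) = p·P(i+1) + q·P(i−1) with P(0)=0, P(18)=1 gives P(i) = (1 − r^i)/(1 − r^18).
P(8) = (1 − (2)^8) / (1 − (2)^18) = 85/87381 ≈ 0.001.

0.001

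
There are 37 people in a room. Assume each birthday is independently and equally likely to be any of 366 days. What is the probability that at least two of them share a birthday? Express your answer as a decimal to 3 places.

It's easier to compute the probability that all 37 are distinct.
P(all distinct) = 366/366 · 365/366 · ··· · 330/366 ≈ 0.152.
So the probability of at least one match is 1 − 0.152 = 0.848.

0.848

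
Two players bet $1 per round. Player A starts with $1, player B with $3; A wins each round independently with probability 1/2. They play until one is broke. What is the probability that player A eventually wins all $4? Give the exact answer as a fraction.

With a fair step, P(i) = ½P(i−1) + ½P(i+1) with P(0)=0, P(4)=1 has the linear solution P(i) = i/4.
P(1) = 1/4.

1/4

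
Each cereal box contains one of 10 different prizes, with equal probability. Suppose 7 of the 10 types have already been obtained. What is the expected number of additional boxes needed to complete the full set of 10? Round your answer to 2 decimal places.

18.33

Starting from 7 distinct types, each trial gives a new one with probability (10−i)/10 when i types are held, so the wait for the next new type is 10/(10−i).
E = 10/3 + 10/2 + 10/1 = 55/3 ≈ 18.33.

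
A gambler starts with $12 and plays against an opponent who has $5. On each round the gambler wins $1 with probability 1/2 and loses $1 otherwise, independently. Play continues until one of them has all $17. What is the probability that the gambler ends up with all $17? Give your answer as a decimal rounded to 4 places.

With a fair step, P(i) = ½P(i−1) + ½P(i+1) with P(0)=0, P(17)=1 has the linear solution P(i) = i/17.
P(12) = 12/17 ≈ 0.7059.

0.7059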